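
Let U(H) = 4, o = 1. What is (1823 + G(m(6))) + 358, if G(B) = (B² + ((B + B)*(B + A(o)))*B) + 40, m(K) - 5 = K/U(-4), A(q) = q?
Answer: 2897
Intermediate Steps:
m(K) = 5 + K/4
G(B) = 40 + B² + 2*B²*(1 + B) (G(B) = (B² + ((B + B)*(B + 1))*B) + 40 = (B² + ((2*B)*(1 + B))*B) + 40 = (B² + (2*B*(1 + B))*B) + 40 = (B² + 2*B²*(1 + B)) + 40 = 40 + B² + 2*B²*(1 + B))
(1823 + G(m(6))) + 358 = (1823 + (40 + 2*(5 + (¼)*6)³ + 3*(5 + (¼)*6)²)) + 358 = (1823 + (40 + 2*(5 + 3/2)³ + 3*(5 + 3/2)²)) + 358 = (1823 + (40 + 2*(13/2)³ + 3*(13/2)²)) + 358 = (1823 + (40 + 2*(2197/8) + 3*(169/4))) + 358 = (1823 + (40 + 2197/4 + 507/4)) + 358 = (1823 + 716) + 358 = 2539 + 358 = 2897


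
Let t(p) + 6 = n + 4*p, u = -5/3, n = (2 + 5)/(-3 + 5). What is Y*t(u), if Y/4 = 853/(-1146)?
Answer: 46915/1719 ≈ 27.292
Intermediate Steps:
n = 7/2 ≈ 3.5000
Y = -1706/573 (Y = 4*(853/(-1146)) = 4*(853*(-1/1146)) = 4*(-853/1146) = -1706/573 ≈ -2.9773)
u = -5/3 (u = -5*⅓ = -5/3 ≈ -1.6667)
t(p) = -5/2 + 4*p (t(p) = -6 + (7/2 + 4*p) = -5/2 + 4*p)
Y*t(u) = -1706*(-5/2 + 4*(-5/3))/573 = -1706*(-5/2 - 20/3)/573 = -1706/573*(-55/6) = 46915/1719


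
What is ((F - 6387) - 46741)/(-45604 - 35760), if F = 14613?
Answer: 38515/81364 ≈ 0.47337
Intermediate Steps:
((F - 6387) - 46741)/(-45604 - 35760) = ((14613 - 6387) - 46741)/(-45604 - 35760) = (8226 - 46741)/(-81364) = -38515*(-1/81364) = 38515/81364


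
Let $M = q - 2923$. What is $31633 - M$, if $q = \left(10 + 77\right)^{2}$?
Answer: $26987$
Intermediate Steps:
$q = 7569$ ($q = 87^{2} = 7569$)
$M = 4646$ ($M = 7569 - 2923 = 4646$)
$31633 - M = 31633 - 4646 = 26987$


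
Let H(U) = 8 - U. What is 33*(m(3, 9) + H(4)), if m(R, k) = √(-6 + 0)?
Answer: 132 + 33*I*√6 ≈ 132.0 + 80.833*I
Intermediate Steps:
m(R, k) = I*√6 (m(R, k) = √(-6) = I*√6)
33*(m(3, 9) + H(4)) = 33*(I*√6 + (8 - 1*4)) = 33*(I*√6 + (8 - 4)) = 33*(I*√6 + 4) = 33*(4 + I*√6) = 132 + 33*I*√6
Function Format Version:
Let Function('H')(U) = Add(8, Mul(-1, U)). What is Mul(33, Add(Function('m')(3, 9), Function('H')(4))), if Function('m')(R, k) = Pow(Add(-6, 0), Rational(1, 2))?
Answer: Add(132, Mul(33, I, Pow(6, Rational(1, 2)))) ≈ Add(132.00, Mul(80.833, I))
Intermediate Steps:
Function('m')(R, k) = Mul(I, Pow(6, Rational(1, 2))) (Function('m')(R, k) = Pow(-6, Rational(1, 2)) = Mul(I, Pow(6, Rational(1, 2))))
Mul(33, Add(Function('m')(3, 9), Function('H')(4))) = Mul(33, Add(Mul(I, Pow(6, Rational(1, 2))), Add(8, Mul(-1, 4)))) = Mul(33, Add(Mul(I, Pow(6, Rational(1, 2))), Add(8, -4))) = Mul(33, Add(Mul(I, Pow(6, Rational(1, 2))), 4)) = Mul(33, Add(4, Mul(I, Pow(6, Rational(1, 2))))) = Add(132, Mul(33, I, Pow(6, Rational(1, 2))))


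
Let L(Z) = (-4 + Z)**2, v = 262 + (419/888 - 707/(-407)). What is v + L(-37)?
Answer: 19000801/9768 ≈ 1945.2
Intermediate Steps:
v = 2580793/9768 (v = 262 + (419*(1/888) - 707*(-1/407)) = 262 + (419/888 + 707/407) = 262 + 21577/9768 = 2580793/9768 ≈ 264.21)
v + L(-37) = 2580793/9768 + (-4 - 37)**2 = 2580793/9768 + (-41)**2 = 2580793/9768 + 1681 = 19000801/9768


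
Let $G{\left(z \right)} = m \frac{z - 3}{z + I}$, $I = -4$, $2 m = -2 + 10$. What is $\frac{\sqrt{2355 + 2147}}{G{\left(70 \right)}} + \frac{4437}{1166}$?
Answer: $\frac{4437}{1166} + \frac{33 \sqrt{4502}}{134} \approx 20.329$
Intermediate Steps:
$m = 4$ ($m = \frac{-2 + 10}{2} = \frac{1}{2} \cdot 8 = 4$)
$G{\left(z \right)} = \frac{4 \left(-3 + z\right)}{-4 + z}$ ($G{\left(z \right)} = 4 \frac{z - 3}{z - 4} = 4 \frac{-3 + z}{-4 + z} = \frac{4 \left(-3 + z\right)}{-4 + z}$)
$\frac{\sqrt{2355 + 2147}}{G{\left(70 \right)}} + \frac{4437}{1166} = \frac{\sqrt{2355 + 2147}}{4 \frac{1}{-4 + 70} \left(-3 + 70\right)} + \frac{4437}{1166} = \frac{\sqrt{4502}}{4 \cdot \frac{1}{66} \cdot 67} + 4437 \cdot \frac{1}{1166} = \frac{\sqrt{4502}}{4 \cdot \frac{1}{66} \cdot 67} + \frac{4437}{1166} = \frac{\sqrt{4502}}{\frac{134}{33}} + \frac{4437}{1166} = \sqrt{4502} \cdot \frac{33}{134} + \frac{4437}{1166} = \frac{33 \sqrt{4502}}{134} + \frac{4437}{1166} = \frac{4437}{1166} + \frac{33 \sqrt{4502}}{134}$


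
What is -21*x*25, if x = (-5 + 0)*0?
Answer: 0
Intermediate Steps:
x = 0 (x = -5*0 = 0)
-21*x*25 = -21*0*25 = 0*25 = 0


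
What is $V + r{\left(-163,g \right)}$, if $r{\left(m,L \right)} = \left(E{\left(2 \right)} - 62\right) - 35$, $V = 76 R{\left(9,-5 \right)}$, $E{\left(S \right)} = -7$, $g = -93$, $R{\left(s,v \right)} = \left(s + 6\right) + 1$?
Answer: $1112$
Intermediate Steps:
$R{\left(s,v \right)} = 7 + s$ ($R{\left(s,v \right)} = \left(6 + s\right) + 1 = 7 + s$)
$V = 1216$ ($V = 76 \left(7 + 9\right) = 76 \cdot 16 = 1216$)
$r{\left(m,L \right)} = -104$ ($r{\left(m,L \right)} = \left(-7 - 62\right) - 35 = -69 - 35 = -104$)
$V + r{\left(-163,g \right)} = 1216 - 104 = 1112$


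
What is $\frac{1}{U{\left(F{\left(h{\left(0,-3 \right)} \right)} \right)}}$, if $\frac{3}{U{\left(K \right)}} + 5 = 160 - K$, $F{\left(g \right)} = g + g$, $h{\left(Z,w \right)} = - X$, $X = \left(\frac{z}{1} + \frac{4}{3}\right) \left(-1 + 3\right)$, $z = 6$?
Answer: $\frac{553}{9} \approx 61.444$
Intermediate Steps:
$X = \frac{44}{3}$ ($X = \left(\frac{6}{1} + \frac{4}{3}\right) \left(-1 + 3\right) = \left(6 \cdot 1 + 4 \cdot \frac{1}{3}\right) 2 = \left(6 + \frac{4}{3}\right) 2 = \frac{22}{3} \cdot 2 = \frac{44}{3} \approx 14.667$)
$h{\left(Z,w \right)} = - \frac{44}{3}$ ($h{\left(Z,w \right)} = \left(-1\right) \frac{44}{3} = - \frac{44}{3}$)
$F{\left(g \right)} = 2 g$
$U{\left(K \right)} = \frac{3}{155 - K}$ ($U{\left(K \right)} = \frac{3}{-5 - \left(-160 + K\right)} = \frac{3}{155 - K}$)
$\frac{1}{U{\left(F{\left(h{\left(0,-3 \right)} \right)} \right)}} = \frac{1}{\left(-3\right) \frac{1}{-155 + 2 \left(- \frac{44}{3}\right)}} = \frac{1}{\left(-3\right) \frac{1}{-155 - \frac{88}{3}}} = \frac{1}{\left(-3\right) \frac{1}{- \frac{553}{3}}} = \frac{1}{\left(-3\right) \left(- \frac{3}{553}\right)} = \frac{1}{\frac{9}{553}} = \frac{553}{9}$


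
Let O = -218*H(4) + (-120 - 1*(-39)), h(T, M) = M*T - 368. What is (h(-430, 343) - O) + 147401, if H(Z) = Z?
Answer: 496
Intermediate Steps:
h(T, M) = -368 + M*T
O = -953 (O = -218*4 + (-120 - 1*(-39)) = -872 + (-120 + 39) = -872 - 81 = -953)
(h(-430, 343) - O) + 147401 = ((-368 + 343*(-430)) - 1*(-953)) + 147401 = ((-368 - 147490) + 953) + 147401 = (-147858 + 953) + 147401 = -146905 + 147401 = 496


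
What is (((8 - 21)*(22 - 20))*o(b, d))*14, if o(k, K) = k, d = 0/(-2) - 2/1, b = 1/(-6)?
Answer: 182/3 ≈ 60.667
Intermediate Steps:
b = -⅙ ≈ -0.16667
d = -2 (d = 0*(-½) - 2*1 = 0 - 2 = -2)
(((8 - 21)*(22 - 20))*o(b, d))*14 = (((8 - 21)*(22 - 20))*(-⅙))*14 = (-13*2*(-⅙))*14 = -26*(-⅙)*14 = (13/3)*14 = 182/3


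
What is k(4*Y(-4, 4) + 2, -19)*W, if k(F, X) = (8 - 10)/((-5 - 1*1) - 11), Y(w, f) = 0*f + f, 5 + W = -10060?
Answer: -20130/17 ≈ -1184.1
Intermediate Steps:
W = -10065 (W = -5 - 10060 = -10065)
Y(w, f) = f (Y(w, f) = 0 + f = f)
k(F, X) = 2/17 (k(F, X) = -2/((-5 - 1) - 11) = -2/(-6 - 11) = -2/(-17) = -2*(-1/17) = 2/17)
k(4*Y(-4, 4) + 2, -19)*W = (2/17)*(-10065) = -20130/17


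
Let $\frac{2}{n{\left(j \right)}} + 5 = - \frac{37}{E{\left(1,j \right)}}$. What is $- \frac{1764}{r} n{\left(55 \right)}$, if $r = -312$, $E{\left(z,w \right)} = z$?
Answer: $- \frac{7}{26} \approx -0.26923$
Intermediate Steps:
$n{\left(j \right)} = - \frac{1}{21}$ ($n{\left(j \right)} = \frac{2}{-5 - \frac{37}{1}} = \frac{2}{-5 - 37} = \frac{2}{-42} = 2 \left(- \frac{1}{42}\right) = - \frac{1}{21}$)
$- \frac{1764}{r} n{\left(55 \right)} = - \frac{1764}{-312} \left(- \frac{1}{21}\right) = \left(-1764\right) \left(- \frac{1}{312}\right) \left(- \frac{1}{21}\right) = \frac{147}{26} \left(- \frac{1}{21}\right) = - \frac{7}{26}$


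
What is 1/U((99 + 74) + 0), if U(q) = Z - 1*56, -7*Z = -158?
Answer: -7/234 ≈ -0.029915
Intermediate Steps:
Z = 158/7 (Z = -1/7*(-158) = 158/7 ≈ 22.571)
U(q) = -234/7 (U(q) = 158/7 - 1*56 = 158/7 - 56 = -234/7)
1/U((99 + 74) + 0) = 1/(-234/7) = -7/234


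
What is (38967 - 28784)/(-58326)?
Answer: -10183/58326 ≈ -0.17459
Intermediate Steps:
(38967 - 28784)/(-58326) = 10183*(-1/58326) = -10183/58326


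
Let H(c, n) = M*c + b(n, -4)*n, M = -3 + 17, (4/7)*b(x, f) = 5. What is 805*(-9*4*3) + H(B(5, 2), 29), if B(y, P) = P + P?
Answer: -346521/4 ≈ -86630.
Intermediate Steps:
b(x, f) = 35/4 (b(x, f) = (7/4)*5 = 35/4)
M = 14
B(y, P) = 2*P
H(c, n) = 14*c + 35*n/4
805*(-9*4*3) + H(B(5, 2), 29) = 805*(-9*4*3) + (14*(2*2) + (35/4)*29) = 805*(-36*3) + (14*4 + 1015/4) = 805*(-108) + (56 + 1015/4) = -86940 + 1239/4 = -346521/4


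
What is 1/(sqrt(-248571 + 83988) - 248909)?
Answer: -248909/61955854864 - 3*I*sqrt(18287)/61955854864 ≈ -4.0175e-6 - 6.548e-9*I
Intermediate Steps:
1/(sqrt(-248571 + 83988) - 248909) = 1/(sqrt(-164583) - 248909) = 1/(3*I*sqrt(18287) - 248909) = 1/(-248909 + 3*I*sqrt(18287))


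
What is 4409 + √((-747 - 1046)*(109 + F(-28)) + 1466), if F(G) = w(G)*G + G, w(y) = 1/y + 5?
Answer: 4409 + 2*√26365 ≈ 4733.8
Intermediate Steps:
w(y) = 5 + 1/y
F(G) = G + G*(5 + 1/G) (F(G) = (5 + 1/G)*G + G = G*(5 + 1/G) + G = G + G*(5 + 1/G))
4409 + √((-747 - 1046)*(109 + F(-28)) + 1466) = 4409 + √((-747 - 1046)*(109 + (1 + 6*(-28))) + 1466) = 4409 + √(-1793*(109 + (1 - 168)) + 1466) = 4409 + √(-1793*(109 - 167) + 1466) = 4409 + √(-1793*(-58) + 1466) = 4409 + √(103994 + 1466) = 4409 + √105460 = 4409 + 2*√26365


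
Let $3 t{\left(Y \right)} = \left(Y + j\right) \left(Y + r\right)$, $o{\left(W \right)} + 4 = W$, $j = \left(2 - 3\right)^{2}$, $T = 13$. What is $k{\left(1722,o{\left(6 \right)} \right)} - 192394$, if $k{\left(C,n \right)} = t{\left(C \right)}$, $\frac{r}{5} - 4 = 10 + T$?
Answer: $874143$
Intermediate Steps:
$j = 1$ ($j = \left(-1\right)^{2} = 1$)
$r = 135$ ($r = 20 + 5 \left(10 + 13\right) = 20 + 5 \cdot 23 = 20 + 115 = 135$)
$o{\left(W \right)} = -4 + W$
$t{\left(Y \right)} = \frac{\left(1 + Y\right) \left(135 + Y\right)}{3}$ ($t{\left(Y \right)} = \frac{\left(Y + 1\right) \left(Y + 135\right)}{3} = \frac{\left(1 + Y\right) \left(135 + Y\right)}{3}$)
$k{\left(C,n \right)} = 45 + \frac{C^{2}}{3} + \frac{136 C}{3}$
$k{\left(1722,o{\left(6 \right)} \right)} - 192394 = \left(45 + \frac{1722^{2}}{3} + \frac{136}{3} \cdot 1722\right) - 192394 = \left(45 + \frac{1}{3} \cdot 2965284 + 78064\right) - 192394 = \left(45 + 988428 + 78064\right) - 192394 = 1066537 - 192394 = 874143$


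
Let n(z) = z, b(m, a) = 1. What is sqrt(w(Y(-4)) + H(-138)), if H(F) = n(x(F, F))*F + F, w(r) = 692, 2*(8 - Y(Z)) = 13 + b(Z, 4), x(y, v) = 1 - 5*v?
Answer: 2*I*sqrt(23701) ≈ 307.9*I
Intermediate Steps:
Y(Z) = 1 (Y(Z) = 8 - (13 + 1)/2 = 8 - 1/2*14 = 8 - 7 = 1)
H(F) = F + F*(1 - 5*F) (H(F) = (1 - 5*F)*F + F = F*(1 - 5*F) + F = F + F*(1 - 5*F))
sqrt(w(Y(-4)) + H(-138)) = sqrt(692 - 138*(2 - 5*(-138))) = sqrt(692 - 138*(2 + 690)) = sqrt(692 - 138*692) = sqrt(692 - 95496) = sqrt(-94804) = 2*I*sqrt(23701)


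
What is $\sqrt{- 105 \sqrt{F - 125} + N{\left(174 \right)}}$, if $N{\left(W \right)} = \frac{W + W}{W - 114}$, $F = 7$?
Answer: $\frac{\sqrt{145 - 2625 i \sqrt{118}}}{5} \approx 23.942 - 23.82 i$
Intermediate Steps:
$N{\left(W \right)} = \frac{2 W}{-114 + W}$
$\sqrt{- 105 \sqrt{F - 125} + N{\left(174 \right)}} = \sqrt{- 105 \sqrt{7 - 125} + 2 \cdot 174 \frac{1}{-114 + 174}} = \sqrt{- 105 \sqrt{-118} + 2 \cdot 174 \cdot \frac{1}{60}} = \sqrt{- 105 i \sqrt{118} + 2 \cdot 174 \cdot \frac{1}{60}} = \sqrt{- 105 i \sqrt{118} + \frac{29}{5}} = \sqrt{\frac{29}{5} - 105 i \sqrt{118}}$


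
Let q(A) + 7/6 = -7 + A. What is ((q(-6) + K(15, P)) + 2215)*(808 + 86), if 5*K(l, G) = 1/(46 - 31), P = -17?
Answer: 49188923/25 ≈ 1.9676e+6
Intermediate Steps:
K(l, G) = 1/75 (K(l, G) = 1/(5*(46 - 31)) = (1/5)/15 = (1/5)*(1/15) = 1/75)
q(A) = -49/6 + A (q(A) = -7/6 + (-7 + A) = -49/6 + A)
((q(-6) + K(15, P)) + 2215)*(808 + 86) = (((-49/6 - 6) + 1/75) + 2215)*(808 + 86) = ((-85/6 + 1/75) + 2215)*894 = (-2123/150 + 2215)*894 = (330127/150)*894 = 49188923/25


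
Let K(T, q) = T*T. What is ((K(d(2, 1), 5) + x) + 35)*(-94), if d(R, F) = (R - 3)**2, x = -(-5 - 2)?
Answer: -4042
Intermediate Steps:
x = 7 (x = -1*(-7) = 7)
d(R, F) = (-3 + R)**2
K(T, q) = T**2
((K(d(2, 1), 5) + x) + 35)*(-94) = ((((-3 + 2)**2)**2 + 7) + 35)*(-94) = ((((-1)**2)**2 + 7) + 35)*(-94) = ((1**2 + 7) + 35)*(-94) = ((1 + 7) + 35)*(-94) = (8 + 35)*(-94) = 43*(-94) = -4042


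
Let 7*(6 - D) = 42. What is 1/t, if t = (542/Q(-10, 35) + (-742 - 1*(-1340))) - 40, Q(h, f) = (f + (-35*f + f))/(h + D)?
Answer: 231/129982 ≈ 0.0017772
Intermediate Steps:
D = 0 (D = 6 - 1/7*42 = 6 - 6 = 0)
Q(h, f) = -33*f/h (Q(h, f) = (f + (-35*f + f))/(h + 0) = (f - 34*f)/h = (-33*f)/h = -33*f/h)
t = 129982/231 (t = (542/((-33*35/(-10))) + (-742 - 1*(-1340))) - 40 = (542/((-33*35*(-1/10))) + (-742 + 1340)) - 40 = (542/(231/2) + 598) - 40 = (542*(2/231) + 598) - 40 = (1084/231 + 598) - 40 = 139222/231 - 40 = 129982/231 ≈ 562.69)
1/t = 1/(129982/231) = 231/129982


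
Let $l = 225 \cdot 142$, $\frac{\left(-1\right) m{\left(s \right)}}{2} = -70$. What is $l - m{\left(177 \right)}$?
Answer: $31810$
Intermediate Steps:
$m{\left(s \right)} = 140$ ($m{\left(s \right)} = \left(-2\right) \left(-70\right) = 140$)
$l = 31950$
$l - m{\left(177 \right)} = 31950 - 140 = 31810$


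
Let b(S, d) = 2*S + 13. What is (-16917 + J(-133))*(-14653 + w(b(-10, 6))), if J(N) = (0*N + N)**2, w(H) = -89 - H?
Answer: -11375420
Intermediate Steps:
b(S, d) = 13 + 2*S
J(N) = N**2 (J(N) = (0 + N)**2 = N**2)
(-16917 + J(-133))*(-14653 + w(b(-10, 6))) = (-16917 + (-133)**2)*(-14653 + (-89 - (13 + 2*(-10)))) = (-16917 + 17689)*(-14653 + (-89 - (13 - 20))) = 772*(-14653 + (-89 - 1*(-7))) = 772*(-14653 + (-89 + 7)) = 772*(-14653 - 82) = 772*(-14735) = -11375420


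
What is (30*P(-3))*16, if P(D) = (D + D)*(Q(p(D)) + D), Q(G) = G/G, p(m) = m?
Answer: 5760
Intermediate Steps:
Q(G) = 1
P(D) = 2*D*(1 + D) (P(D) = (D + D)*(1 + D) = (2*D)*(1 + D) = 2*D*(1 + D))
(30*P(-3))*16 = (30*(2*(-3)*(1 - 3)))*16 = (30*(2*(-3)*(-2)))*16 = (30*12)*16 = 360*16 = 5760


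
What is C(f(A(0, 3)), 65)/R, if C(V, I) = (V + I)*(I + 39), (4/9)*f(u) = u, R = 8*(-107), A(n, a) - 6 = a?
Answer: -4433/428 ≈ -10.357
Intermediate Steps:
A(n, a) = 6 + a
R = -856
f(u) = 9*u/4
C(V, I) = (39 + I)*(I + V) (C(V, I) = (I + V)*(39 + I) = (39 + I)*(I + V))
C(f(A(0, 3)), 65)/R = (65² + 39*65 + 39*(9*(6 + 3)/4) + 65*(9*(6 + 3)/4))/(-856) = (4225 + 2535 + 39*((9/4)*9) + 65*((9/4)*9))*(-1/856) = (4225 + 2535 + 39*(81/4) + 65*(81/4))*(-1/856) = (4225 + 2535 + 3159/4 + 5265/4)*(-1/856) = 8866*(-1/856) = -4433/428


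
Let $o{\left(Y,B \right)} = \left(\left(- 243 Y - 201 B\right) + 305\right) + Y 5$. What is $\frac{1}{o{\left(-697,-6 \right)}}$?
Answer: $\frac{1}{167397} \approx 5.9738 \cdot 10^{-6}$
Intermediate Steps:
$o{\left(Y,B \right)} = 305 - 238 Y - 201 B$ ($o{\left(Y,B \right)} = \left(305 - 243 Y - 201 B\right) + 5 Y = 305 - 238 Y - 201 B$)
$\frac{1}{o{\left(-697,-6 \right)}} = \frac{1}{305 - -165886 - -1206} = \frac{1}{305 + 165886 + 1206} = \frac{1}{167397}$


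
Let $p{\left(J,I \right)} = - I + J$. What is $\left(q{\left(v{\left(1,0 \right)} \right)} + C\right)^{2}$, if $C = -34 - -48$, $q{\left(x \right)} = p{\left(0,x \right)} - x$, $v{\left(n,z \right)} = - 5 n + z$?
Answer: $576$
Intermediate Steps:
$v{\left(n,z \right)} = z - 5 n$
$p{\left(J,I \right)} = J - I$
$q{\left(x \right)} = - 2 x$ ($q{\left(x \right)} = \left(0 - x\right) - x = - x - x = - 2 x$)
$C = 14$ ($C = -34 + 48 = 14$)
$\left(q{\left(v{\left(1,0 \right)} \right)} + C\right)^{2} = \left(- 2 \left(0 - 5\right) + 14\right)^{2} = \left(\left(-2\right) \left(-5\right) + 14\right)^{2} = \left(10 + 14\right)^{2} = 24^{2} = 576$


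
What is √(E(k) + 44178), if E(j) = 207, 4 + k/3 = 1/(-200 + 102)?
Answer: √44385 ≈ 210.68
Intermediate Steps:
k = -1179/98 (k = -12 + 3/(-200 + 102) = -12 + 3/(-98) = -12 + 3*(-1/98) = -12 - 3/98 = -1179/98 ≈ -12.031)
√(E(k) + 44178) = √(207 + 44178) = √44385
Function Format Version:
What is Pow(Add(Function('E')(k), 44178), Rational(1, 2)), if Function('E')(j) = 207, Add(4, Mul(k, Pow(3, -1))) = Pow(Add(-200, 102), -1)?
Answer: Pow(44385, Rational(1, 2)) ≈ 210.68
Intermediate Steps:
k = Rational(-1179, 98) (k = Add(-12, Mul(3, Pow(Add(-200, 102), -1))) = Add(-12, Mul(3, Pow(-98, -1))) = Add(-12, Mul(3, Rational(-1, 98))) = Add(-12, Rational(-3, 98)) = Rational(-1179, 98) ≈ -12.031)
Pow(Add(Function('E')(k), 44178), Rational(1, 2)) = Pow(Add(207, 44178), Rational(1, 2)) = Pow(44385, Rational(1, 2))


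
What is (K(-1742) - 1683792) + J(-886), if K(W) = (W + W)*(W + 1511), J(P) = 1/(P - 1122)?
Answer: -1765007905/2008 ≈ -8.7899e+5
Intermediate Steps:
J(P) = 1/(-1122 + P)
K(W) = 2*W*(1511 + W) (K(W) = (2*W)*(1511 + W) = 2*W*(1511 + W))
(K(-1742) - 1683792) + J(-886) = (2*(-1742)*(1511 - 1742) - 1683792) + 1/(-1122 - 886) = (2*(-1742)*(-231) - 1683792) + 1/(-2008) = (804804 - 1683792) - 1/2008 = -878988 - 1/2008 = -1765007905/2008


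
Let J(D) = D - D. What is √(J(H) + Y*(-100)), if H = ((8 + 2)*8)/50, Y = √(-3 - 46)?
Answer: 10*√7*√(-I) ≈ 18.708 - 18.708*I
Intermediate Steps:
Y = 7*I (Y = √(-49) = 7*I ≈ 7.0*I)
H = 8/5 (H = (10*8)*(1/50) = 80*(1/50) = 8/5 ≈ 1.6000)
J(D) = 0
√(J(H) + Y*(-100)) = √(0 + (7*I)*(-100)) = √(0 - 700*I) = √(-700*I) = 10*√7*√(-I)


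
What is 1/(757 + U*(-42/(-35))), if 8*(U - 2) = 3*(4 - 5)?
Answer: 20/15179 ≈ 0.0013176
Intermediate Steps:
U = 13/8 (U = 2 + (3*(4 - 5))/8 = 2 + (3*(-1))/8 = 2 + (⅛)*(-3) = 2 - 3/8 = 13/8 ≈ 1.6250)
1/(757 + U*(-42/(-35))) = 1/(757 + 13*(-42/(-35))/8) = 1/(757 + 13*(-42*(-1/35))/8) = 1/(757 + (13/8)*(6/5)) = 1/(757 + 39/20) = 1/(15179/20) = 20/15179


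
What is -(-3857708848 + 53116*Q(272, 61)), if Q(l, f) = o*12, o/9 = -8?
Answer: 3903601072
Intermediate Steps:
o = -72 (o = 9*(-8) = -72)
Q(l, f) = -864 (Q(l, f) = -72*12 = -864)
-(-3857708848 + 53116*Q(272, 61)) = -53116/(1/(-864 - 72628)) = -53116/(1/(-73492)) = -53116/(-1/73492) = -53116*(-73492) = 3903601072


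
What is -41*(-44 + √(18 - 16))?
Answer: 1804 - 41*√2 ≈ 1746.0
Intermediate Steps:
-41*(-44 + √(18 - 16)) = -41*(-44 + √2) = 1804 - 41*√2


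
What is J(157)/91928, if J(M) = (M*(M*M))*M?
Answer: 607573201/91928 ≈ 6609.2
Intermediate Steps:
J(M) = M⁴ (J(M) = (M*M²)*M = M³*M = M⁴)
J(157)/91928 = 157⁴/91928 = 607573201*(1/91928) = 607573201/91928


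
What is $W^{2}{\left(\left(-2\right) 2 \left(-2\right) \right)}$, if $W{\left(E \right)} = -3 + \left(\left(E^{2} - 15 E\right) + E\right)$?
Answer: $2601$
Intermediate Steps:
$W{\left(E \right)} = -3 + E^{2} - 14 E$ ($W{\left(E \right)} = -3 + \left(E^{2} - 14 E\right) = -3 + E^{2} - 14 E$)
$W^{2}{\left(\left(-2\right) 2 \left(-2\right) \right)} = \left(-3 + \left(\left(-2\right) 2 \left(-2\right)\right)^{2} - 14 \left(-2\right) 2 \left(-2\right)\right)^{2} = \left(-3 + \left(\left(-4\right) \left(-2\right)\right)^{2} - 14 \left(\left(-4\right) \left(-2\right)\right)\right)^{2} = \left(-3 + 8^{2} - 112\right)^{2} = \left(-3 + 64 - 112\right)^{2} = \left(-51\right)^{2} = 2601$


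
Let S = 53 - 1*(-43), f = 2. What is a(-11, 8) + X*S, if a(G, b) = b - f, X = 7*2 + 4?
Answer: 1734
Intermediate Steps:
X = 18 (X = 14 + 4 = 18)
a(G, b) = -2 + b (a(G, b) = b - 1*2 = b - 2 = -2 + b)
S = 96 (S = 53 + 43 = 96)
a(-11, 8) + X*S = (-2 + 8) + 18*96 = 6 + 1728 = 1734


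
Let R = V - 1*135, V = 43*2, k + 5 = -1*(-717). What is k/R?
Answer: -712/49 ≈ -14.531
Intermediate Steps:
k = 712 (k = -5 - 1*(-717) = -5 + 717 = 712)
V = 86
R = -49 (R = 86 - 1*135 = 86 - 135 = -49)
k/R = 712/(-49) = 712*(-1/49) = -712/49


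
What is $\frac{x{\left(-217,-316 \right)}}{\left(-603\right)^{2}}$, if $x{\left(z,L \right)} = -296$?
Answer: $- \frac{296}{363609} \approx -0.00081406$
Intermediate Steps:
$\frac{x{\left(-217,-316 \right)}}{\left(-603\right)^{2}} = - \frac{296}{\left(-603\right)^{2}} = - \frac{296}{363609}$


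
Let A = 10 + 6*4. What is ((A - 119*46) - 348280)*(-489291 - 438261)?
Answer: 328093693440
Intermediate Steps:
A = 34 (A = 10 + 24 = 34)
((A - 119*46) - 348280)*(-489291 - 438261) = ((34 - 119*46) - 348280)*(-489291 - 438261) = ((34 - 5474) - 348280)*(-927552) = (-5440 - 348280)*(-927552) = -353720*(-927552) = 328093693440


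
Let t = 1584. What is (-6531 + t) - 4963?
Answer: -9910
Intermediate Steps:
(-6531 + t) - 4963 = (-6531 + 1584) - 4963 = -4947 - 4963 = -9910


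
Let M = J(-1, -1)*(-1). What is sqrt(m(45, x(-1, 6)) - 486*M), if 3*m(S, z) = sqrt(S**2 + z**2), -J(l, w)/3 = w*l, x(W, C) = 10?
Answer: sqrt(-13122 + 15*sqrt(85))/3 ≈ 37.982*I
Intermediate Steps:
J(l, w) = -3*l*w (J(l, w) = -3*w*l = -3*l*w)
m(S, z) = sqrt(S**2 + z**2)/3
M = 3 (M = -3*(-1)*(-1)*(-1) = -3*(-1) = 3)
sqrt(m(45, x(-1, 6)) - 486*M) = sqrt(sqrt(45**2 + 10**2)/3 - 486*3) = sqrt(sqrt(2025 + 100)/3 - 1458) = sqrt(sqrt(2125)/3 - 1458) = sqrt((5*sqrt(85))/3 - 1458) = sqrt(5*sqrt(85)/3 - 1458) = sqrt(-1458 + 5*sqrt(85)/3)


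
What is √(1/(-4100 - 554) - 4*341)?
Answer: I*√29543857278/4654 ≈ 36.932*I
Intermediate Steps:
√(1/(-4100 - 554) - 4*341) = √(1/(-4654) - 1364) = √(-1/4654 - 1364) = √(-6348057/4654) = I*√29543857278/4654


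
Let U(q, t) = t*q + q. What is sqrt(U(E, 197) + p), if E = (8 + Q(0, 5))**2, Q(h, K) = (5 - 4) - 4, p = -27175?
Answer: 5*I*sqrt(889) ≈ 149.08*I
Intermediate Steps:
Q(h, K) = -3 (Q(h, K) = 1 - 4 = -3)
E = 25 (E = (8 - 3)**2 = 5**2 = 25)
U(q, t) = q + q*t (U(q, t) = q*t + q = q + q*t)
sqrt(U(E, 197) + p) = sqrt(25*(1 + 197) - 27175) = sqrt(25*198 - 27175) = sqrt(4950 - 27175) = sqrt(-22225) = 5*I*sqrt(889)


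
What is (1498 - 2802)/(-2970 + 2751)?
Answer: 1304/219 ≈ 5.9543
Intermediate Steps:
(1498 - 2802)/(-2970 + 2751) = -1304/(-219) = -1304*(-1/219) = 1304/219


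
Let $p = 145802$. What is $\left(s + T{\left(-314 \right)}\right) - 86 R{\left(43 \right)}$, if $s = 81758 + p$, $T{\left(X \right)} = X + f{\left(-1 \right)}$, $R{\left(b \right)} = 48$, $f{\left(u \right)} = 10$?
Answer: $223128$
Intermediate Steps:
$T{\left(X \right)} = 10 + X$ ($T{\left(X \right)} = X + 10 = 10 + X$)
$s = 227560$ ($s = 81758 + 145802 = 227560$)
$\left(s + T{\left(-314 \right)}\right) - 86 R{\left(43 \right)} = \left(227560 + \left(10 - 314\right)\right) - 4128 = \left(227560 - 304\right) - 4128 = 227256 - 4128 = 223128$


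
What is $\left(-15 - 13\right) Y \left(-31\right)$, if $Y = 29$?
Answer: $25172$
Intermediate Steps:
$\left(-15 - 13\right) Y \left(-31\right) = \left(-15 - 13\right) 29 \left(-31\right) = \left(-28\right) 29 \left(-31\right) = \left(-812\right) \left(-31\right) = 25172$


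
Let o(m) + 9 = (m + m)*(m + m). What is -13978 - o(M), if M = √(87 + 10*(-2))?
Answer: -14237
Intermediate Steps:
M = √67 (M = √(87 - 20) = √67 ≈ 8.1853)
o(m) = -9 + 4*m² (o(m) = -9 + (m + m)*(m + m) = -9 + (2*m)*(2*m) = -9 + 4*m²)
-13978 - o(M) = -13978 - (-9 + 4*(√67)²) = -13978 - (-9 + 4*67) = -13978 - (-9 + 268) = -13978 - 1*259 = -13978 - 259 = -14237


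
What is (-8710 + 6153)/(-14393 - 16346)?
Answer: 2557/30739 ≈ 0.083184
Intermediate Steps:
(-8710 + 6153)/(-14393 - 16346) = -2557/(-30739) = -2557*(-1/30739) = 2557/30739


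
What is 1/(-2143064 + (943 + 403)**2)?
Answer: -1/331348 ≈ -3.0180e-6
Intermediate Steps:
1/(-2143064 + (943 + 403)**2) = 1/(-2143064 + 1346**2) = 1/(-2143064 + 1811716) = 1/(-331348) = -1/331348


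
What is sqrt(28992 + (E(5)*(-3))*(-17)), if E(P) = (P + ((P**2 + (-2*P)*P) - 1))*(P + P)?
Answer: sqrt(18282) ≈ 135.21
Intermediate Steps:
E(P) = 2*P*(-1 + P - P**2) (E(P) = (P + ((P**2 - 2*P**2) - 1))*(2*P) = (P + (-P**2 - 1))*(2*P) = (P + (-1 - P**2))*(2*P) = (-1 + P - P**2)*(2*P) = 2*P*(-1 + P - P**2))
sqrt(28992 + (E(5)*(-3))*(-17)) = sqrt(28992 + ((2*5*(-1 + 5 - 1*5**2))*(-3))*(-17)) = sqrt(28992 + ((2*5*(-1 + 5 - 1*25))*(-3))*(-17)) = sqrt(28992 + ((2*5*(-1 + 5 - 25))*(-3))*(-17)) = sqrt(28992 + ((2*5*(-21))*(-3))*(-17)) = sqrt(28992 - 210*(-3)*(-17)) = sqrt(28992 + 630*(-17)) = sqrt(28992 - 10710) = sqrt(18282)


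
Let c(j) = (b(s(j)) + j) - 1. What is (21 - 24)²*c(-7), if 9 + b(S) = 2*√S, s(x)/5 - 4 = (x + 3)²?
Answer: 27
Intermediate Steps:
s(x) = 20 + 5*(3 + x)² (s(x) = 20 + 5*(x + 3)² = 20 + 5*(3 + x)²)
b(S) = -9 + 2*√S
c(j) = -10 + j + 2*√(20 + 5*(3 + j)²) (c(j) = ((-9 + 2*√(20 + 5*(3 + j)²)) + j) - 1 = (-9 + j + 2*√(20 + 5*(3 + j)²)) - 1 = -10 + j + 2*√(20 + 5*(3 + j)²))
(21 - 24)²*c(-7) = (21 - 24)²*(-10 - 7 + 2*√(20 + 5*(3 - 7)²)) = (-3)²*(-10 - 7 + 2*√(20 + 5*(-4)²)) = 9*(-10 - 7 + 2*√(20 + 5*16)) = 9*(-10 - 7 + 2*√(20 + 80)) = 9*(-10 - 7 + 2*√100) = 9*(-10 - 7 + 2*10) = 9*(-10 - 7 + 20) = 9*3 = 27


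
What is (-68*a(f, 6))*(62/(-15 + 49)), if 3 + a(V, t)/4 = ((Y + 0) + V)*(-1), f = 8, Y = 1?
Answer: 5952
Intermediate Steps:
a(V, t) = -16 - 4*V (a(V, t) = -12 + 4*(((1 + 0) + V)*(-1)) = -12 + 4*((1 + V)*(-1)) = -12 + 4*(-1 - V) = -12 + (-4 - 4*V) = -16 - 4*V)
(-68*a(f, 6))*(62/(-15 + 49)) = (-68*(-16 - 4*8))*(62/(-15 + 49)) = (-68*(-16 - 32))*(62/34) = (-68*(-48))*(62*(1/34)) = 3264*(31/17) = 5952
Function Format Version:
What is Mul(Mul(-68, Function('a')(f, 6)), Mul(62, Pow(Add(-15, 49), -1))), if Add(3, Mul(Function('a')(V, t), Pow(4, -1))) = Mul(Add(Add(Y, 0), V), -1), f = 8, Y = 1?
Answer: 5952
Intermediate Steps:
Function('a')(V, t) = Add(-16, Mul(-4, V)) (Function('a')(V, t) = Add(-12, Mul(4, Mul(Add(Add(1, 0), V), -1))) = Add(-12, Mul(4, Mul(Add(1, V), -1))) = Add(-12, Mul(4, Add(-1, Mul(-1, V)))) = Add(-12, Add(-4, Mul(-4, V))) = Add(-16, Mul(-4, V)))
Mul(Mul(-68, Function('a')(f, 6)), Mul(62, Pow(Add(-15, 49), -1))) = Mul(Mul(-68, Add(-16, Mul(-4, 8))), Mul(62, Pow(Add(-15, 49), -1))) = Mul(Mul(-68, Add(-16, -32)), Mul(62, Pow(34, -1))) = Mul(Mul(-68, -48), Mul(62, Rational(1, 34))) = Mul(3264, Rational(31, 17)) = 5952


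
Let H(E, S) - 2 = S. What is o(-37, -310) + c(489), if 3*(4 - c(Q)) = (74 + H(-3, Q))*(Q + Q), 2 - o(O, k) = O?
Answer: -184147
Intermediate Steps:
H(E, S) = 2 + S
o(O, k) = 2 - O
c(Q) = 4 - 2*Q*(76 + Q)/3 (c(Q) = 4 - (74 + (2 + Q))*(Q + Q)/3 = 4 - (76 + Q)*2*Q/3 = 4 - 2*Q*(76 + Q)/3)
o(-37, -310) + c(489) = (2 - 1*(-37)) + (4 - 152/3*489 - ⅔*489²) = (2 + 37) + (4 - 24776 - ⅔*239121) = 39 + (4 - 24776 - 159414) = 39 - 184186 = -184147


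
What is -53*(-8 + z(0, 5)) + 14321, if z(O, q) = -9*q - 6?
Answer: 17448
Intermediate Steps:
z(O, q) = -6 - 9*q
-53*(-8 + z(0, 5)) + 14321 = -53*(-8 + (-6 - 9*5)) + 14321 = -53*(-8 + (-6 - 45)) + 14321 = -53*(-8 - 51) + 14321 = -53*(-59) + 14321 = 3127 + 14321 = 17448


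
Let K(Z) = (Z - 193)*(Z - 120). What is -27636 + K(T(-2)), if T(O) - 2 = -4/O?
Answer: -5712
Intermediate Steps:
T(O) = 2 - 4/O
K(Z) = (-193 + Z)*(-120 + Z)
-27636 + K(T(-2)) = -27636 + (23160 + (2 - 4/(-2))² - 313*(2 - 4/(-2))) = -27636 + (23160 + (2 - 4*(-½))² - 313*(2 - 4*(-½))) = -27636 + (23160 + (2 + 2)² - 313*(2 + 2)) = -27636 + (23160 + 4² - 313*4) = -27636 + (23160 + 16 - 1252) = -27636 + 21924 = -5712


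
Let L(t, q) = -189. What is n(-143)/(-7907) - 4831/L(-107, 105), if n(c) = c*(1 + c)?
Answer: 34360883/1494423 ≈ 22.993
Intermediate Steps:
n(-143)/(-7907) - 4831/L(-107, 105) = -143*(1 - 143)/(-7907) - 4831/(-189) = -143*(-142)*(-1/7907) - 4831*(-1/189) = 20306*(-1/7907) + 4831/189 = -20306/7907 + 4831/189 = 34360883/1494423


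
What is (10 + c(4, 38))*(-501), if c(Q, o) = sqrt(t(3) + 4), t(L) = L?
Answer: -5010 - 501*sqrt(7) ≈ -6335.5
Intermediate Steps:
c(Q, o) = sqrt(7) (c(Q, o) = sqrt(3 + 4) = sqrt(7))
(10 + c(4, 38))*(-501) = (10 + sqrt(7))*(-501) = -5010 - 501*sqrt(7)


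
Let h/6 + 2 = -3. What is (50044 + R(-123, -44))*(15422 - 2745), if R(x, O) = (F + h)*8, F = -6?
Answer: 630756812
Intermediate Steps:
h = -30 (h = -12 + 6*(-3) = -12 - 18 = -30)
R(x, O) = -288 (R(x, O) = (-6 - 30)*8 = -36*8 = -288)
(50044 + R(-123, -44))*(15422 - 2745) = (50044 - 288)*(15422 - 2745) = 49756*12677 = 630756812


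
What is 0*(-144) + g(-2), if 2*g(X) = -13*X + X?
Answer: 12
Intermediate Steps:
g(X) = -6*X (g(X) = (-13*X + X)/2 = (-12*X)/2 = -6*X)
0*(-144) + g(-2) = 0*(-144) - 6*(-2) = 0 + 12 = 12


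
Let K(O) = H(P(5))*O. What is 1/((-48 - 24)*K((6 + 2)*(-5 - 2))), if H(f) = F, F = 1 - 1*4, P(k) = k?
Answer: -1/12096 ≈ -8.2672e-5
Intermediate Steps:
F = -3 (F = 1 - 4 = -3)
H(f) = -3
K(O) = -3*O
1/((-48 - 24)*K((6 + 2)*(-5 - 2))) = 1/((-48 - 24)*(-3*(6 + 2)*(-5 - 2))) = 1/(-(-216)*8*(-7)) = 1/(-(-216)*(-56)) = 1/(-72*168) = 1/(-12096) = -1/12096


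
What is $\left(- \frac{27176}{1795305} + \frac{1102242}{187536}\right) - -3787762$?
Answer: $\frac{212547006883089539}{56114053080} \approx 3.7878 \cdot 10^{6}$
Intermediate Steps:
$\left(- \frac{27176}{1795305} + \frac{1102242}{187536}\right) - -3787762 = \left(\left(-27176\right) \frac{1}{1795305} + 1102242 \cdot \frac{1}{187536}\right) + 3787762 = \left(- \frac{27176}{1795305} + \frac{183707}{31256}\right) + 3787762 = \frac{328960682579}{56114053080} + 3787762 = \frac{212547006883089539}{56114053080}$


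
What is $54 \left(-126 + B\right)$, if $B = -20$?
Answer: $-7884$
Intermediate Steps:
$54 \left(-126 + B\right) = 54 \left(-126 - 20\right) = 54 \left(-146\right) = -7884$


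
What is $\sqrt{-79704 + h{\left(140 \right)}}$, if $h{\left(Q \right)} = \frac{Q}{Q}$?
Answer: $i \sqrt{79703} \approx 282.32 i$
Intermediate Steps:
$h{\left(Q \right)} = 1$
$\sqrt{-79704 + h{\left(140 \right)}} = \sqrt{-79704 + 1} = \sqrt{-79703} = i \sqrt{79703}$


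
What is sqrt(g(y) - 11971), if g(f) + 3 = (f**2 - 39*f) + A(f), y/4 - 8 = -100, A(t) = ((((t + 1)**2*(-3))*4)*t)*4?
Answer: 3*sqrt(264364922) ≈ 48778.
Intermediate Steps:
A(t) = -48*t*(1 + t)**2 (A(t) = ((((1 + t)**2*(-3))*4)*t)*4 = ((-3*(1 + t)**2*4)*t)*4 = ((-12*(1 + t)**2)*t)*4 = -12*t*(1 + t)**2*4 = -48*t*(1 + t)**2)
y = -368 (y = 32 + 4*(-100) = 32 - 400 = -368)
g(f) = -3 + f**2 - 39*f - 48*f*(1 + f)**2 (g(f) = -3 + ((f**2 - 39*f) - 48*f*(1 + f)**2) = -3 + (f**2 - 39*f - 48*f*(1 + f)**2) = -3 + f**2 - 39*f - 48*f*(1 + f)**2)
sqrt(g(y) - 11971) = sqrt((-3 + (-368)**2 - 39*(-368) - 48*(-368)*(1 - 368)**2) - 11971) = sqrt((-3 + 135424 + 14352 - 48*(-368)*(-367)**2) - 11971) = sqrt((-3 + 135424 + 14352 - 48*(-368)*134689) - 11971) = sqrt((-3 + 135424 + 14352 + 2379146496) - 11971) = sqrt(2379296269 - 11971) = sqrt(2379284298) = 3*sqrt(264364922)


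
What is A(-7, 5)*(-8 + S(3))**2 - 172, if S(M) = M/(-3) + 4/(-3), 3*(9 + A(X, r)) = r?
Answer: -25786/27 ≈ -955.04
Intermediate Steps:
A(X, r) = -9 + r/3
S(M) = -4/3 - M/3 (S(M) = M*(-1/3) + 4*(-1/3) = -M/3 - 4/3 = -4/3 - M/3)
A(-7, 5)*(-8 + S(3))**2 - 172 = (-9 + (1/3)*5)*(-8 + (-4/3 - 1/3*3))**2 - 172 = (-9 + 5/3)*(-8 + (-4/3 - 1))**2 - 172 = -22*(-8 - 7/3)**2/3 - 172 = -22*(-31/3)**2/3 - 172 = -22/3*961/9 - 172 = -21142/27 - 172 = -25786/27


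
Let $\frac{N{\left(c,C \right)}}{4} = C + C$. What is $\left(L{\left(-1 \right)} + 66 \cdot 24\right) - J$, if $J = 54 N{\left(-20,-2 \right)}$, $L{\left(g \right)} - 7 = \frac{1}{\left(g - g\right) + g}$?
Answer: $2454$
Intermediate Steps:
$L{\left(g \right)} = 7 + \frac{1}{g}$ ($L{\left(g \right)} = 7 + \frac{1}{\left(g - g\right) + g} = 7 + \frac{1}{0 + g} = 7 + \frac{1}{g}$)
$N{\left(c,C \right)} = 8 C$ ($N{\left(c,C \right)} = 4 \left(C + C\right) = 4 \cdot 2 C = 8 C$)
$J = -864$ ($J = 54 \cdot 8 \left(-2\right) = 54 \left(-16\right) = -864$)
$\left(L{\left(-1 \right)} + 66 \cdot 24\right) - J = \left(\left(7 + \frac{1}{-1}\right) + 66 \cdot 24\right) - -864 = \left(\left(7 - 1\right) + 1584\right) + 864 = \left(6 + 1584\right) + 864 = 1590 + 864 = 2454$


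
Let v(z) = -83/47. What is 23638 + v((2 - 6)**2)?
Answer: 1110903/47 ≈ 23636.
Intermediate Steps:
v(z) = -83/47 (v(z) = -83*1/47 = -83/47)
23638 + v((2 - 6)**2) = 23638 - 83/47 = 1110903/47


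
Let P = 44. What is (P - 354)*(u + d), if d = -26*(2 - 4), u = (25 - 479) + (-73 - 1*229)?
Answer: 218240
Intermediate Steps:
u = -756 (u = -454 + (-73 - 229) = -454 - 302 = -756)
d = 52 (d = -26*(-2) = 52)
(P - 354)*(u + d) = (44 - 354)*(-756 + 52) = -310*(-704) = 218240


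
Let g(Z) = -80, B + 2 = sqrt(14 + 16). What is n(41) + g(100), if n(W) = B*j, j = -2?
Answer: -76 - 2*sqrt(30) ≈ -86.954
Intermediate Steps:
B = -2 + sqrt(30) (B = -2 + sqrt(14 + 16) = -2 + sqrt(30) ≈ 3.4772)
n(W) = 4 - 2*sqrt(30) (n(W) = (-2 + sqrt(30))*(-2) = 4 - 2*sqrt(30))
n(41) + g(100) = (4 - 2*sqrt(30)) - 80 = -76 - 2*sqrt(30)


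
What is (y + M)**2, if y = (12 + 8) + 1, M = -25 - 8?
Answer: 144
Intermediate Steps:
M = -33
y = 21 (y = 20 + 1 = 21)
(y + M)**2 = (21 - 33)**2 = (-12)**2 = 144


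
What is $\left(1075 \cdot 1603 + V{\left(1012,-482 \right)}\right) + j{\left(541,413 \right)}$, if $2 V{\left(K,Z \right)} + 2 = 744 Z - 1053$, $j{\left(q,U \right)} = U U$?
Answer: $\frac{3427925}{2} \approx 1.714 \cdot 10^{6}$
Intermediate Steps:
$j{\left(q,U \right)} = U^{2}$
$V{\left(K,Z \right)} = - \frac{1055}{2} + 372 Z$ ($V{\left(K,Z \right)} = -1 + \frac{744 Z - 1053}{2} = -1 + \frac{-1053 + 744 Z}{2} = -1 + \left(- \frac{1053}{2} + 372 Z\right) = - \frac{1055}{2} + 372 Z$)
$\left(1075 \cdot 1603 + V{\left(1012,-482 \right)}\right) + j{\left(541,413 \right)} = \left(1075 \cdot 1603 + \left(- \frac{1055}{2} + 372 \left(-482\right)\right)\right) + 413^{2} = \left(1723225 - \frac{359663}{2}\right) + 170569 = \frac{3086787}{2} + 170569 = \frac{3427925}{2}$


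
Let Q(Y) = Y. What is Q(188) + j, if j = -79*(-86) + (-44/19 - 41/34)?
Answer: 4508097/646 ≈ 6978.5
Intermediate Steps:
j = 4386649/646 (j = 6794 + (-44*1/19 - 41*1/34) = 6794 + (-44/19 - 41/34) = 6794 - 2275/646 = 4386649/646 ≈ 6790.5)
Q(188) + j = 188 + 4386649/646 = 4508097/646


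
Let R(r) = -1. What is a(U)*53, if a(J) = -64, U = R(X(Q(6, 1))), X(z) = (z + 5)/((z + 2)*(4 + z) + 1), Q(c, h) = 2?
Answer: -3392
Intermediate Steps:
X(z) = (5 + z)/(1 + (2 + z)*(4 + z)) (X(z) = (5 + z)/((2 + z)*(4 + z) + 1) = (5 + z)/(1 + (2 + z)*(4 + z)))
U = -1
a(U)*53 = -64*53 = -3392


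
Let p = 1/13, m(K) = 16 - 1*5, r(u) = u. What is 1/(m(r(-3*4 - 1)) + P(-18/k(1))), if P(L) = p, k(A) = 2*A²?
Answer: 13/144 ≈ 0.090278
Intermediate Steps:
m(K) = 11 (m(K) = 16 - 5 = 11)
p = 1/13 ≈ 0.076923
P(L) = 1/13
1/(m(r(-3*4 - 1)) + P(-18/k(1))) = 1/(11 + 1/13) = 1/(144/13) = 13/144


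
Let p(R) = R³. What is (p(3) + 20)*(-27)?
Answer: -1269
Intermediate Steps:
(p(3) + 20)*(-27) = (3³ + 20)*(-27) = (27 + 20)*(-27) = 47*(-27) = -1269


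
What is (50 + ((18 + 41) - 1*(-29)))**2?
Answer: 19044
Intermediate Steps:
(50 + ((18 + 41) - 1*(-29)))**2 = (50 + (59 + 29))**2 = (50 + 88)**2 = 138**2 = 19044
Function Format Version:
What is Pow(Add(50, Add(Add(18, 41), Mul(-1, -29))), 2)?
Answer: 19044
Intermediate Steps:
Pow(Add(50, Add(Add(18, 41), Mul(-1, -29))), 2) = Pow(Add(50, Add(59, 29)), 2) = Pow(Add(50, 88), 2) = Pow(138, 2) = 19044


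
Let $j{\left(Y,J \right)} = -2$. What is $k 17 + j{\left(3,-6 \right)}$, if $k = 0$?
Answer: $-2$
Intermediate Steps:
$k 17 + j{\left(3,-6 \right)} = 0 \cdot 17 - 2 = 0 - 2 = -2$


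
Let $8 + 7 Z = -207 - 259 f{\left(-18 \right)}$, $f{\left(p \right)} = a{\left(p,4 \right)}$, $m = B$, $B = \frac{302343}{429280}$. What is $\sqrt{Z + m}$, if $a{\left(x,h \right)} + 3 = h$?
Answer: $\frac{3 i \sqrt{4201984125710}}{751240} \approx 8.186 i$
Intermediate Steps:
$a{\left(x,h \right)} = -3 + h$
$B = \frac{302343}{429280}$ ($B = 302343 \cdot \frac{1}{429280} = \frac{302343}{429280} \approx 0.7043$)
$m = \frac{302343}{429280} \approx 0.7043$
$f{\left(p \right)} = 1$ ($f{\left(p \right)} = -3 + 4 = 1$)
$Z = - \frac{474}{7}$ ($Z = - \frac{8}{7} + \frac{-207 - 259}{7} = - \frac{8}{7} + \frac{1}{7} \left(-466\right) = - \frac{8}{7} - \frac{466}{7} = - \frac{474}{7} \approx -67.714$)
$\sqrt{Z + m} = \sqrt{- \frac{474}{7} + \frac{302343}{429280}} = \sqrt{- \frac{201362319}{3004960}} = \frac{3 i \sqrt{4201984125710}}{751240}$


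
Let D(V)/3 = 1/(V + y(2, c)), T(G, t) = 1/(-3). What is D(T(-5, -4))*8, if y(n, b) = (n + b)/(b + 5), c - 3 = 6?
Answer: 1008/19 ≈ 53.053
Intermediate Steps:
c = 9 (c = 3 + 6 = 9)
T(G, t) = -1/3 (T(G, t) = 1*(-1/3) = -1/3)
y(n, b) = (b + n)/(5 + b)
D(V) = 3/(11/14 + V) (D(V) = 3/(V + (9 + 2)/(5 + 9)) = 3/(V + 11/14) = 3/(11/14 + V))
D(T(-5, -4))*8 = (42/(11 + 14*(-1/3)))*8 = (42/(11 - 14/3))*8 = (42/(19/3))*8 = (42*(3/19))*8 = (126/19)*8 = 1008/19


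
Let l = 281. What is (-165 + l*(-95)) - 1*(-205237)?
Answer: 178377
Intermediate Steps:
(-165 + l*(-95)) - 1*(-205237) = (-165 + 281*(-95)) - 1*(-205237) = (-165 - 26695) + 205237 = -26860 + 205237 = 178377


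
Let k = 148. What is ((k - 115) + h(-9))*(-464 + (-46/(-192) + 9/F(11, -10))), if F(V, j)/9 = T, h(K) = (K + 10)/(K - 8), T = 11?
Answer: -17137225/1122 ≈ -15274.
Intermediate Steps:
h(K) = (10 + K)/(-8 + K)
F(V, j) = 99 (F(V, j) = 9*11 = 99)
((k - 115) + h(-9))*(-464 + (-46/(-192) + 9/F(11, -10))) = ((148 - 115) + (10 - 9)/(-8 - 9))*(-464 + (-46/(-192) + 9/99)) = (33 + 1/(-17))*(-464 + (-46*(-1/192) + 9*(1/99))) = (33 - 1/17*1)*(-464 + (23/96 + 1/11)) = (33 - 1/17)*(-464 + 349/1056) = (560/17)*(-489635/1056) = -17137225/1122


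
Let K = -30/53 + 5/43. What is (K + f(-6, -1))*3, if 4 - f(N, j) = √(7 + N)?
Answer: 17436/2279 ≈ 7.6507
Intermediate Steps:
f(N, j) = 4 - √(7 + N)
K = -1025/2279 (K = -30*1/53 + 5*(1/43) = -30/53 + 5/43 = -1025/2279 ≈ -0.44976)
(K + f(-6, -1))*3 = (-1025/2279 + (4 - √(7 - 6)))*3 = (-1025/2279 + (4 - √1))*3 = (-1025/2279 + (4 - 1*1))*3 = (-1025/2279 + (4 - 1))*3 = (-1025/2279 + 3)*3 = (5812/2279)*3 = 17436/2279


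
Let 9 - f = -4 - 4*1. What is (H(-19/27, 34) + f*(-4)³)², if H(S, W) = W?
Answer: 1110916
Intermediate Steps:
f = 17 (f = 9 - (-4 - 4*1) = 9 - (-4 - 4) = 9 - 1*(-8) = 9 + 8 = 17)
(H(-19/27, 34) + f*(-4)³)² = (34 + 17*(-4)³)² = (34 + 17*(-64))² = (34 - 1088)² = (-1054)² = 1110916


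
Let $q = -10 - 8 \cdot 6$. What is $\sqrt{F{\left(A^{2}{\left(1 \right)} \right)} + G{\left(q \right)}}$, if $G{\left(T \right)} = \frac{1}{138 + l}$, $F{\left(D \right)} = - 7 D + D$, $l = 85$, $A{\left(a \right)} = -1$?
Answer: $\frac{i \sqrt{298151}}{223} \approx 2.4486 i$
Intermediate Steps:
$F{\left(D \right)} = - 6 D$
$q = -58$ ($q = -10 - 48 = -58$)
$G{\left(T \right)} = \frac{1}{223}$ ($G{\left(T \right)} = \frac{1}{138 + 85} = \frac{1}{223}$)
$\sqrt{F{\left(A^{2}{\left(1 \right)} \right)} + G{\left(q \right)}} = \sqrt{- 6 \left(-1\right)^{2} + \frac{1}{223}} = \sqrt{\left(-6\right) 1 + \frac{1}{223}} = \sqrt{-6 + \frac{1}{223}} = \sqrt{- \frac{1337}{223}} = \frac{i \sqrt{298151}}{223}$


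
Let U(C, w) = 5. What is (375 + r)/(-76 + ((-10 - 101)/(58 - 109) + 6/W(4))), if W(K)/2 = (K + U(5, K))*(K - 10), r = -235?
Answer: -42840/22607 ≈ -1.8950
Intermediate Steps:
W(K) = 2*(-10 + K)*(5 + K) (W(K) = 2*((K + 5)*(K - 10)) = 2*((5 + K)*(-10 + K)) = 2*((-10 + K)*(5 + K)) = 2*(-10 + K)*(5 + K))
(375 + r)/(-76 + ((-10 - 101)/(58 - 109) + 6/W(4))) = (375 - 235)/(-76 + ((-10 - 101)/(58 - 109) + 6/(-100 - 10*4 + 2*4**2))) = 140/(-76 + (-111/(-51) + 6/(-100 - 40 + 2*16))) = 140/(-76 + (-111*(-1/51) + 6/(-100 - 40 + 32))) = 140/(-76 + (37/17 + 6/(-108))) = 140/(-76 + (37/17 + 6*(-1/108))) = 140/(-76 + (37/17 - 1/18)) = 140/(-76 + 649/306) = 140/(-22607/306) = 140*(-306/22607) = -42840/22607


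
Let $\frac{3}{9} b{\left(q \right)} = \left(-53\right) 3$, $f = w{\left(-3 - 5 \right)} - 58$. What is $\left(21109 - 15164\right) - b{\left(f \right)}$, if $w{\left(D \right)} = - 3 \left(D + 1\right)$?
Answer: $6422$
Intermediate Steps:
$w{\left(D \right)} = -3 - 3 D$ ($w{\left(D \right)} = - 3 \left(1 + D\right) = -3 - 3 D$)
$f = -37$ ($f = \left(-3 - 3 \left(-3 - 5\right)\right) - 58 = \left(-3 - -24\right) - 58 = \left(-3 + 24\right) - 58 = 21 - 58 = -37$)
$b{\left(q \right)} = -477$ ($b{\left(q \right)} = 3 \left(\left(-53\right) 3\right) = 3 \left(-159\right) = -477$)
$\left(21109 - 15164\right) - b{\left(f \right)} = \left(21109 - 15164\right) - -477 = \left(21109 - 15164\right) + 477 = 5945 + 477 = 6422$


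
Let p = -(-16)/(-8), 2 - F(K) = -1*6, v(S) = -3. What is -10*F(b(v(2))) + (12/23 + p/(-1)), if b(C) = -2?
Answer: -1782/23 ≈ -77.478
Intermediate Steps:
F(K) = 8 (F(K) = 2 - (-1)*6 = 2 - 1*(-6) = 2 + 6 = 8)
p = -2 (p = -(-16)*(-1)/8 = -1*2 = -2)
-10*F(b(v(2))) + (12/23 + p/(-1)) = -10*8 + (12/23 - 2/(-1)) = -80 + (12*(1/23) - 2*(-1)) = -80 + (12/23 + 2) = -80 + 58/23 = -1782/23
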